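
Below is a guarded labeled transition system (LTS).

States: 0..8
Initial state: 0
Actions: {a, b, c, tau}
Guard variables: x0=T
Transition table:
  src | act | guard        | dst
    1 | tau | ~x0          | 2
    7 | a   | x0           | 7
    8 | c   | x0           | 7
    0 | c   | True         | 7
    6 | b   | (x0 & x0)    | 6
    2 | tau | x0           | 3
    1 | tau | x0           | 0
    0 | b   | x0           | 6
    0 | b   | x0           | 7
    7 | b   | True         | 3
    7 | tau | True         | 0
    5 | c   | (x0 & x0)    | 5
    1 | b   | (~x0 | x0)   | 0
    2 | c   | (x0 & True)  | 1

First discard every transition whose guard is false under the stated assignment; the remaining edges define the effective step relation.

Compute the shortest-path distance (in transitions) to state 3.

BFS to 3:
  depth 0: {0}
  depth 1: {6,7}
  depth 2: {3}
3 enters at depth 2; path b·b

Answer: 2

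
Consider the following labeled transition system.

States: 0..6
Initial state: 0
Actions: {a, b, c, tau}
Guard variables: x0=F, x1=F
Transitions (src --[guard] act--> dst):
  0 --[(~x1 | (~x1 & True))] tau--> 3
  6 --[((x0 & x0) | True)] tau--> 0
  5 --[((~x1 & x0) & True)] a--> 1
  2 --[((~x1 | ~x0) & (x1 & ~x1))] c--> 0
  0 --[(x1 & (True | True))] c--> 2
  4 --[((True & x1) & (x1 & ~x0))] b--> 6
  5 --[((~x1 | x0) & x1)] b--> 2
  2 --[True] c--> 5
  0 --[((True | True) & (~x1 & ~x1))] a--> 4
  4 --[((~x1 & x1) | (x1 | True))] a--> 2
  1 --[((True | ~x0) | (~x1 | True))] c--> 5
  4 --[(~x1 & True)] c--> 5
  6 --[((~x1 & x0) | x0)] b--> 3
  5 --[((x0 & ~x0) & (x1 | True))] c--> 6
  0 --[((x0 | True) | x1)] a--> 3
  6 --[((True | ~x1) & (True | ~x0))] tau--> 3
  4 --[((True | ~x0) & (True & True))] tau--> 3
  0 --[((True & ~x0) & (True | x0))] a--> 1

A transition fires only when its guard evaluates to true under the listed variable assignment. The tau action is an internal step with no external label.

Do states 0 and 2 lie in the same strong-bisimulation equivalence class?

Answer: NOT BISIMILAR

Working:
Refine partition for ~:
  P[0] = {{0,1,2,3,4,5,6}}
  P[1] = {{0},{1,2},{3,5},{4},{6}}
Fixed point at round 2; 5 class(es).
0∈{0}, 2∈{1,2}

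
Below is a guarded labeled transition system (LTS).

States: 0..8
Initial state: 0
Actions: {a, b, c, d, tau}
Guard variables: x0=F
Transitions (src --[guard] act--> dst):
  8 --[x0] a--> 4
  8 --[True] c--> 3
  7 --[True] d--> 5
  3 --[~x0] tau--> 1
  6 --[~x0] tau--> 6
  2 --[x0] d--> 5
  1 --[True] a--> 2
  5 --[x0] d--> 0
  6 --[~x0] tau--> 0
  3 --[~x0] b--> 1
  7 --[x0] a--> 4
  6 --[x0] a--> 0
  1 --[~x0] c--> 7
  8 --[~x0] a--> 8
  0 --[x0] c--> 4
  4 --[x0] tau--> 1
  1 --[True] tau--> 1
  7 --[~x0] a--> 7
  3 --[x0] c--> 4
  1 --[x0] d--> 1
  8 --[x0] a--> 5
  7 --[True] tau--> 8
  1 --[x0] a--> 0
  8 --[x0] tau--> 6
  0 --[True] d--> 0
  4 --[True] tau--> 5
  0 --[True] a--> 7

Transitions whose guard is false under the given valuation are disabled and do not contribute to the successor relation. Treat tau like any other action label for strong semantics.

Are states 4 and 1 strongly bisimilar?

Bisimulation quotient by refinement:
  P[0] = {{0,1,2,3,4,5,6,7,8}}
  P[1] = {{0},{1},{2,5},{3},{4,6},{7},{8}}
  P[2] = {{0},{1},{2,5},{3},{4},{6},{7},{8}}
stable after 3 split(s): 8 block(s)
[4]={4}  [1]={1}

Answer: NOT BISIMILAR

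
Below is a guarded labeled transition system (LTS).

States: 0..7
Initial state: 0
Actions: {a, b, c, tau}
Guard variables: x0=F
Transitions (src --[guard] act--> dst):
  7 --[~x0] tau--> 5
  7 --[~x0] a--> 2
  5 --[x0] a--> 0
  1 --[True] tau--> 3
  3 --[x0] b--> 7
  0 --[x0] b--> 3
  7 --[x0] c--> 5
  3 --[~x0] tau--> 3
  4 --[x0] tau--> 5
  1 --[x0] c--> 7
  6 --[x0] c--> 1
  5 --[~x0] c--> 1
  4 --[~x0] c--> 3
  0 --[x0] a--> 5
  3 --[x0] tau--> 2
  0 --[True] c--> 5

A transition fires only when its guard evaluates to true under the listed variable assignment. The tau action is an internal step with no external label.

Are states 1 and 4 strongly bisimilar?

Answer: NOT BISIMILAR

Analysis:
Bisimulation quotient by refinement:
  π0 = {{0,1,2,3,4,5,6,7}}
  π1 = {{0,4,5},{1,3},{2,6},{7}}
  π2 = {{0},{1,3},{2,6},{4,5},{7}}
5 equivalence class(es) (converged in 3)
class of 1: {1,3}; class of 4: {4,5}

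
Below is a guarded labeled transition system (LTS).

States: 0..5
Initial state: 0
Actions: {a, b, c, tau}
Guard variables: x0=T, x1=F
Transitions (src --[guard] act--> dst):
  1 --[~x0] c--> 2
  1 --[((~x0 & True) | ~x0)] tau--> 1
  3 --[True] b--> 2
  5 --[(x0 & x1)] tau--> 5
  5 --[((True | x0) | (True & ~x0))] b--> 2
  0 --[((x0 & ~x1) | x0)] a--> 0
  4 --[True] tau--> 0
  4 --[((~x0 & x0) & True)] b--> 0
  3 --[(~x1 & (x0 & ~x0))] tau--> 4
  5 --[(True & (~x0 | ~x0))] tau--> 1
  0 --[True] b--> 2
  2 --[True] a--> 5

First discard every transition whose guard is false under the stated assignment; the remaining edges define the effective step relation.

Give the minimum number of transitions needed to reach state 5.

Breadth-first toward 5:
  Layer 0: {0}
  Layer 1: {2}
  Layer 2: {5}
5 enters at depth 2; path b·a

Answer: 2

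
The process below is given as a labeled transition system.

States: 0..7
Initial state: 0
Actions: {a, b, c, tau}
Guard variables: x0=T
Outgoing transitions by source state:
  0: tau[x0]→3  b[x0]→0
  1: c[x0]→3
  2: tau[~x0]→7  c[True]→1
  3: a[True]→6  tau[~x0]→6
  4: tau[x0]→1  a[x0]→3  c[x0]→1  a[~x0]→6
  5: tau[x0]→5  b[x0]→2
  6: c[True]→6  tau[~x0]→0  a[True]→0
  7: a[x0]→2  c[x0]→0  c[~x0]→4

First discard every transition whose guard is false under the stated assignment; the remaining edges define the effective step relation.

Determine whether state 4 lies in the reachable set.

After dropping false guards: 14 live edges.
L0 = {0}
L1 = {3}  total {0,3}
L2 = {6}  total {0,3,6}
R = {0,3,6}

Answer: UNREACHABLE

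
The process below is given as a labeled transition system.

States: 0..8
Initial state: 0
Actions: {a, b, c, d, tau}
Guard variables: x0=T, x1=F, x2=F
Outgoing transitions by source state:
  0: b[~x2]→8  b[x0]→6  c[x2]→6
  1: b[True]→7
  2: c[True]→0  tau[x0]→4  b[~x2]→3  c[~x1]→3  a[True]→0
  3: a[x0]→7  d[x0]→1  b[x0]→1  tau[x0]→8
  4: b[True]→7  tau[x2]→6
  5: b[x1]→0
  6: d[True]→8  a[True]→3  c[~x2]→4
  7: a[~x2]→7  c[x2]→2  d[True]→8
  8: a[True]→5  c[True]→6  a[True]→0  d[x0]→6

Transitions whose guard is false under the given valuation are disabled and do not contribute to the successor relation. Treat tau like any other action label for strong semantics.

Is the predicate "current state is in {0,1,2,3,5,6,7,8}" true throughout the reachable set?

Answer: INVARIANT VIOLATED at state 4

Working:
Safe = {0,1,2,3,5,6,7,8}
Reach set: {0,1,3,4,5,6,7,8}
  0: ok
  1: ok
  3: ok
  4: outside
  5: ok
  6: ok
  7: ok
  8: ok
counterexample path to 4: b·c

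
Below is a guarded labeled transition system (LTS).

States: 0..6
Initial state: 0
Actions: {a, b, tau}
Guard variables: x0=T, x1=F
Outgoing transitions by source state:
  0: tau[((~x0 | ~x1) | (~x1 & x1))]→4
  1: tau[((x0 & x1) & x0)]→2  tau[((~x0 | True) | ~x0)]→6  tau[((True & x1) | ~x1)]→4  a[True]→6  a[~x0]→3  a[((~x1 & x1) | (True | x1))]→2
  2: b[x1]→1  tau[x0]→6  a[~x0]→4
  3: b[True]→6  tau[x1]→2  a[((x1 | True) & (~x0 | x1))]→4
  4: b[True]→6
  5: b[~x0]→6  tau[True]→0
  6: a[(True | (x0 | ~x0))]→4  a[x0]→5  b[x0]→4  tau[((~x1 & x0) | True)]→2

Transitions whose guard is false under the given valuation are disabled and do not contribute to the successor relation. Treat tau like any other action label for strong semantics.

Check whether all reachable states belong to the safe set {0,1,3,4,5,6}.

Safe = {0,1,3,4,5,6}
Reach set: {0,2,4,5,6}
  0: safe
  2: VIOLATES
  4: safe
  5: safe
  6: safe
reach 2 via tau·b·tau — violates

Answer: INVARIANT VIOLATED at state 2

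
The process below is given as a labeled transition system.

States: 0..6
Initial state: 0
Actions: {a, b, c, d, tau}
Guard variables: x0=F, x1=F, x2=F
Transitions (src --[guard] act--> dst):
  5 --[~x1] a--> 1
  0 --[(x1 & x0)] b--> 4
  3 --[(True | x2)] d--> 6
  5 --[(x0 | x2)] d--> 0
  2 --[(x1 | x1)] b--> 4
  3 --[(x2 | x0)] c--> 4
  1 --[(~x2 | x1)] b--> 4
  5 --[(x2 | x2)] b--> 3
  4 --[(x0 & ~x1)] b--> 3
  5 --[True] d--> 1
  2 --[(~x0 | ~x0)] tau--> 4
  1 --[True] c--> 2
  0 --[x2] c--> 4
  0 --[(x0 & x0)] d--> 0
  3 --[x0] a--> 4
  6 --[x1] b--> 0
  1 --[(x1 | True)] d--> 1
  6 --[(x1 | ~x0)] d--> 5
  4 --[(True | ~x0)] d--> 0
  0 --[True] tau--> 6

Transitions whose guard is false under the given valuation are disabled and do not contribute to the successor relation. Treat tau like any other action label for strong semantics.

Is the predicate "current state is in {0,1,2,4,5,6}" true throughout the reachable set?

Answer: INVARIANT HOLDS

Working:
Allowed set {0,1,2,4,5,6}
Reach set: {0,1,2,4,5,6}
  0: ok
  1: ok
  2: ok
  4: ok
  5: ok
  6: ok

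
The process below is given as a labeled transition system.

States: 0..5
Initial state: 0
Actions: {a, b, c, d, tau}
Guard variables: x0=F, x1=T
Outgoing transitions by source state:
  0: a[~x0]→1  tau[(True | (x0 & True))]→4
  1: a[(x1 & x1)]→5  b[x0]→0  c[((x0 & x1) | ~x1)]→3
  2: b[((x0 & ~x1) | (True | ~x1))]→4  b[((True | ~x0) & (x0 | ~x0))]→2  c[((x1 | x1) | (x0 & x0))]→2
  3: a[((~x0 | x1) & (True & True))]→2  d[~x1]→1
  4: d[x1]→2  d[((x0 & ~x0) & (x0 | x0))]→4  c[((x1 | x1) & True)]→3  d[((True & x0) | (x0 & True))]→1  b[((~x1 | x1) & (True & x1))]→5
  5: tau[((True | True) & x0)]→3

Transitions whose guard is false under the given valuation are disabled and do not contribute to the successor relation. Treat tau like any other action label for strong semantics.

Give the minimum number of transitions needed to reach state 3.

Answer: 2

Analysis:
Layered search for 3:
  L0 = {0}
  L1 = {1,4}
  L2 = {2,3,5}
first hit 3 at d=2 via tau·c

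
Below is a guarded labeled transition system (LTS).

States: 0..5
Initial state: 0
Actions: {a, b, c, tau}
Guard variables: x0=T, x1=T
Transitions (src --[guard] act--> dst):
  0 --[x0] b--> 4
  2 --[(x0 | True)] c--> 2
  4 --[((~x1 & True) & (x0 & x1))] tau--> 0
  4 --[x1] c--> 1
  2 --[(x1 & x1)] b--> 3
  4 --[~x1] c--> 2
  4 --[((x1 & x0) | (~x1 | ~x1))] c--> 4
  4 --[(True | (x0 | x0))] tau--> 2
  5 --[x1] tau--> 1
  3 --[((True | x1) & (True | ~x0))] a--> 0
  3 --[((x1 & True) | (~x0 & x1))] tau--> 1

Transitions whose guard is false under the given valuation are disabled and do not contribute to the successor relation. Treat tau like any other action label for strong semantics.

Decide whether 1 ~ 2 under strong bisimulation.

Refine partition for ~:
  π0 = {{0,1,2,3,4,5}}
  π1 = {{0},{1},{2},{3},{4},{5}}
stable after 2 split(s): 6 block(s)
1∈{1}, 2∈{2}

Answer: NOT BISIMILAR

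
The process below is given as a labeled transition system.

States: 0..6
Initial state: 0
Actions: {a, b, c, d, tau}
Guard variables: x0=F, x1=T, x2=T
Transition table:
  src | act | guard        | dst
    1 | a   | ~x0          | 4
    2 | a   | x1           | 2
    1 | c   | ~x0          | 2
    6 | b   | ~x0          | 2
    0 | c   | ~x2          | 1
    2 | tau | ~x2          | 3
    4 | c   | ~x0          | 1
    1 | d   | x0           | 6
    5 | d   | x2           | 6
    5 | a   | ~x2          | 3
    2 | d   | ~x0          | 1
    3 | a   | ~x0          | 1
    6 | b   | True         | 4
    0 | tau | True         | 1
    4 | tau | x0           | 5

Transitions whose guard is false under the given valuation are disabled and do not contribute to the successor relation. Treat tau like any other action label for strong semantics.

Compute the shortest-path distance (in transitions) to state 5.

Answer: UNREACHABLE

Trace:
Breadth-first toward 5:
  Layer 0: {0}
  Layer 1: {1}
  Layer 2: {2,4}
5 never appears.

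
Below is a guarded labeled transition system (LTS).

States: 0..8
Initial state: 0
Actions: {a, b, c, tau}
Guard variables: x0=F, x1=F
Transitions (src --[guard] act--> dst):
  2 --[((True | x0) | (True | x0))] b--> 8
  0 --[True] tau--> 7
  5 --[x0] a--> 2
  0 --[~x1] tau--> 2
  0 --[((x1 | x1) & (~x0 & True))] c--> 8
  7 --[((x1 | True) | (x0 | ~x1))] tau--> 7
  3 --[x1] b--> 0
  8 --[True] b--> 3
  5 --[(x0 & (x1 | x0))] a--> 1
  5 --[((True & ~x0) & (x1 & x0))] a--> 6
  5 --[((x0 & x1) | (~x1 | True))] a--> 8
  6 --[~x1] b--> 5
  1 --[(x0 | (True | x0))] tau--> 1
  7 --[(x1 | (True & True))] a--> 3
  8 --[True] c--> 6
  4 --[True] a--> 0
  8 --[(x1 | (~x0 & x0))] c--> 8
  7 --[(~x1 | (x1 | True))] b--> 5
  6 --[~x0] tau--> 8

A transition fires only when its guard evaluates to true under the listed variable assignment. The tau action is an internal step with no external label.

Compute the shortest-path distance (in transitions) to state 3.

Answer: 2

Working:
Layered search for 3:
  L0 = {0}
  L1 = {2,7}
  L2 = {3,5,8}
first hit 3 at d=2 via tau·a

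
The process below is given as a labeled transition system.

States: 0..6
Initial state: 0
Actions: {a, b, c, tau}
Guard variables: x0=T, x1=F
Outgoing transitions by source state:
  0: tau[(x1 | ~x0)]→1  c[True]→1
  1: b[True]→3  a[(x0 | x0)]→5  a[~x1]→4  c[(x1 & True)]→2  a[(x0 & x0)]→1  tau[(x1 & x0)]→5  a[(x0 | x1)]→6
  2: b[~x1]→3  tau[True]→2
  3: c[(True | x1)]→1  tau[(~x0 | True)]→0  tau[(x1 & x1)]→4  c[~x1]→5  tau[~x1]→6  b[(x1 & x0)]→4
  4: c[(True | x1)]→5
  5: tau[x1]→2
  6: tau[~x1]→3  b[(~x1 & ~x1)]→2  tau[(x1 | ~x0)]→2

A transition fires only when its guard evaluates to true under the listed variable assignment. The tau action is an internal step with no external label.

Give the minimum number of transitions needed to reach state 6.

BFS to 6:
  L0 = {0}
  L1 = {1}
  L2 = {3,4,5,6}
depth(6)=2, e.g. c·a

Answer: 2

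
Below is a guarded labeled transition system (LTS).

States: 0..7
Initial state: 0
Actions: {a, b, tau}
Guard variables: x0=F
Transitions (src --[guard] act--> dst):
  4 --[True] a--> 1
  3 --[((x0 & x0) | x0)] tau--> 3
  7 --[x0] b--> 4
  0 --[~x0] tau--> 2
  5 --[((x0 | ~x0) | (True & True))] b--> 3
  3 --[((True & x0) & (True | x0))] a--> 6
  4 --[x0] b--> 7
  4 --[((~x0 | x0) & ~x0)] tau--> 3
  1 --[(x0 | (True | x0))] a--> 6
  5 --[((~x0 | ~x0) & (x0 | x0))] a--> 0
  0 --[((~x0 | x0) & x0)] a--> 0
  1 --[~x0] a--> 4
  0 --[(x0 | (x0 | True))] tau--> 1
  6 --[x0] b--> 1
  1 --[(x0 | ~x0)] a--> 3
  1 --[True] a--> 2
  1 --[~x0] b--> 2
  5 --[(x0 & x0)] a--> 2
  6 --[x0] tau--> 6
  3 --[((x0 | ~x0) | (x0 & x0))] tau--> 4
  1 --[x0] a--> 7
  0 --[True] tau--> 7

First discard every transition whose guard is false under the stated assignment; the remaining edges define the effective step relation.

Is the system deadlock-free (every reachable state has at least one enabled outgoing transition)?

R = {0,1,2,3,4,6,7}
  0: tau→1  tau→2  tau→7  [3 exit(s)]
  1: a→2  a→3  a→4  a→6  b→2  [5 exit(s)]
  2: ∅  [no exit]
  3: tau→4  [1 exit(s)]
  4: a→1  tau→3  [2 exit(s)]
  6: ∅  [no exit]
  7: ∅  [no exit]
Path to 2: tau

Answer: DEADLOCK at state 2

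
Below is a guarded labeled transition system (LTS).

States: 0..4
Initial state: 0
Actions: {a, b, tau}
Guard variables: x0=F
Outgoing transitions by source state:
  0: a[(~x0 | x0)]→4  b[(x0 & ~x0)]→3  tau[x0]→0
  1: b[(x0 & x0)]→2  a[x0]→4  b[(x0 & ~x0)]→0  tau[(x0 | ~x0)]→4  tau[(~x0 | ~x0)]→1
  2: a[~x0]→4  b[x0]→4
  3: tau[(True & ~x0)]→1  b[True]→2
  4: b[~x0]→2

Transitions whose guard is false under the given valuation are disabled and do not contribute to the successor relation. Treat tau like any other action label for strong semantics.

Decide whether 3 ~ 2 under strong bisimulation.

Refine partition for ~:
  P[0] = {{0,1,2,3,4}}
  P[1] = {{0,2},{1},{3},{4}}
Fixed point at round 2; 4 class(es).
[3]={3}  [2]={0,2}

Answer: NOT BISIMILAR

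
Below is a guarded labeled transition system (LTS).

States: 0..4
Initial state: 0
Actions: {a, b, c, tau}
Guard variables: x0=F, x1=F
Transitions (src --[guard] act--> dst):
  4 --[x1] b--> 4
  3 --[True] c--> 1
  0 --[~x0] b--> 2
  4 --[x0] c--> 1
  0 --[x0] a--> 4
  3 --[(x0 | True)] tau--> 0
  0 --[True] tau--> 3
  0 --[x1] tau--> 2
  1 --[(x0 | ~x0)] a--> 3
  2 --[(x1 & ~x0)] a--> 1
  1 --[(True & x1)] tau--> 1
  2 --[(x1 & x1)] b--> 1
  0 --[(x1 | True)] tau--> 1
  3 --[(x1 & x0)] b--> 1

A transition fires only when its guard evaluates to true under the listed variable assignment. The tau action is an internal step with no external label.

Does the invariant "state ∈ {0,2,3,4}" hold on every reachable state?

Allowed set {0,2,3,4}
R = {0,1,2,3}
  0: safe
  1: outside
  2: safe
  3: safe
counterexample path to 1: tau

Answer: INVARIANT VIOLATED at state 1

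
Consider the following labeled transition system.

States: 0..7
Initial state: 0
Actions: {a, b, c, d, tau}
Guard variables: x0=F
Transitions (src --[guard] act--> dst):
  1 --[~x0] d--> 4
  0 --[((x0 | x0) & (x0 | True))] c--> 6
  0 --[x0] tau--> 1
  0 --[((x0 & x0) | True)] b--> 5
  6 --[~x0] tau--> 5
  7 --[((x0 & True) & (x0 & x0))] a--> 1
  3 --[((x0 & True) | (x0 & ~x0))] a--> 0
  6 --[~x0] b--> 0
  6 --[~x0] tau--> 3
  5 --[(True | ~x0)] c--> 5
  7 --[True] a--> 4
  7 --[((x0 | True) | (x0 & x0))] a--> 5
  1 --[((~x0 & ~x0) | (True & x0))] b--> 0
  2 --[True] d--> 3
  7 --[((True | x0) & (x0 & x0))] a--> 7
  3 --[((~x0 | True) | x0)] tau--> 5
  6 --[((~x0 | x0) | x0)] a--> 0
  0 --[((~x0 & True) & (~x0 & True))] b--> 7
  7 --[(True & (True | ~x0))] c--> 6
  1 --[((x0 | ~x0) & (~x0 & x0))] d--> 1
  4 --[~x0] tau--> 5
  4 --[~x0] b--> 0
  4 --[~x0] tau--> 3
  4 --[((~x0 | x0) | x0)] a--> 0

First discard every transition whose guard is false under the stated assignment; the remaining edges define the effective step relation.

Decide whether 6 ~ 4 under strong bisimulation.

Compute ~ classes (split until stable):
  round 0: {{0,1,2,3,4,5,6,7}}
  round 1: {{0},{1},{2},{3},{4,6},{5},{7}}
Fixed point at round 2; 7 class(es).
class of 6: {4,6}; class of 4: {4,6}

Answer: BISIMILAR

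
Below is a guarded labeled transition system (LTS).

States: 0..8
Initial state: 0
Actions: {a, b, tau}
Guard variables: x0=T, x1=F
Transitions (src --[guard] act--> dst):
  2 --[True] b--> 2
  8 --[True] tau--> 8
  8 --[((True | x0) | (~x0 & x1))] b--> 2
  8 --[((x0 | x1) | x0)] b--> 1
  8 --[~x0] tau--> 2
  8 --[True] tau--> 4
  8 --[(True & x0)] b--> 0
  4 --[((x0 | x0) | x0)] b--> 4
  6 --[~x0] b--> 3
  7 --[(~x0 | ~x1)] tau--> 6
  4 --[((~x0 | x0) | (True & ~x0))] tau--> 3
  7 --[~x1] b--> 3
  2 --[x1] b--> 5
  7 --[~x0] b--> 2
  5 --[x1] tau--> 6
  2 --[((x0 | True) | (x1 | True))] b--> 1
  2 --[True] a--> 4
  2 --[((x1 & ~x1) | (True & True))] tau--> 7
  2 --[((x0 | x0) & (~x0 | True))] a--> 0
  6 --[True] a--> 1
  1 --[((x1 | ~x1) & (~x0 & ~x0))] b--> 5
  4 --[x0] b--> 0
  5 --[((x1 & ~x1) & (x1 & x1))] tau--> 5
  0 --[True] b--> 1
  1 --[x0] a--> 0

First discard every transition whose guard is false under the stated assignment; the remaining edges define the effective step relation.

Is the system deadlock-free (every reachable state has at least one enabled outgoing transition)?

Answer: DEADLOCK-FREE

Working:
Reachable = {0,1}
  0: b→1  [1 out]
  1: a→0  [1 out]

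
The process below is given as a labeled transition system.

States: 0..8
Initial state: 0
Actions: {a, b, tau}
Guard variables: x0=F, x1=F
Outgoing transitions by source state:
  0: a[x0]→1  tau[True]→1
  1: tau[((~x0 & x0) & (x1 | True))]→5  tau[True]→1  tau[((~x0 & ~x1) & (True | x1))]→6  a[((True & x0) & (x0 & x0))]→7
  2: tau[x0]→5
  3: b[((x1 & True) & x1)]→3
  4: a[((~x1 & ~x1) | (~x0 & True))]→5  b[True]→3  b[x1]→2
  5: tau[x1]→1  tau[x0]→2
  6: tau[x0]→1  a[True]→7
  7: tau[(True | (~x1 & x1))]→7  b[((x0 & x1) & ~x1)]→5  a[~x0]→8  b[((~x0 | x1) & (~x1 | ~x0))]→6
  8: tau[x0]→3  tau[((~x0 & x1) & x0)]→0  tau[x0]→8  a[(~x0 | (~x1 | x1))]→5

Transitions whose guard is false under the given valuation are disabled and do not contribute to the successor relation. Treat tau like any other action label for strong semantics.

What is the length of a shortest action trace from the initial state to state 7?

Answer: 3

Trace:
Breadth-first toward 7:
  L0 = {0}
  L1 = {1}
  L2 = {6}
  L3 = {7}
depth(7)=3, e.g. tau·tau·a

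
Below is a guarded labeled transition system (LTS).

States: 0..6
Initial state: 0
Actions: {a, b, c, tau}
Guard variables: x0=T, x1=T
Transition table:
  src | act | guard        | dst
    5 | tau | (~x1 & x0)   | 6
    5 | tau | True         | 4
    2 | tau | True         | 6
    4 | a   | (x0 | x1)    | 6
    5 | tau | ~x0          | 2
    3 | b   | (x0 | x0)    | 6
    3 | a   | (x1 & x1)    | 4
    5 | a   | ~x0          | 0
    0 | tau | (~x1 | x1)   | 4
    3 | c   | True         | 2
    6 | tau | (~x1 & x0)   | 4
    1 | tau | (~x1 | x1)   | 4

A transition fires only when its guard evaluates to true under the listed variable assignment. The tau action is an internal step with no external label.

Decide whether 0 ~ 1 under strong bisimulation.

Bisimulation quotient by refinement:
  round 0: {{0,1,2,3,4,5,6}}
  round 1: {{0,1,2,5},{3},{4},{6}}
  round 2: {{0,1,5},{2},{3},{4},{6}}
stable after 3 split(s): 5 block(s)
class of 0: {0,1,5}; class of 1: {0,1,5}

Answer: BISIMILAR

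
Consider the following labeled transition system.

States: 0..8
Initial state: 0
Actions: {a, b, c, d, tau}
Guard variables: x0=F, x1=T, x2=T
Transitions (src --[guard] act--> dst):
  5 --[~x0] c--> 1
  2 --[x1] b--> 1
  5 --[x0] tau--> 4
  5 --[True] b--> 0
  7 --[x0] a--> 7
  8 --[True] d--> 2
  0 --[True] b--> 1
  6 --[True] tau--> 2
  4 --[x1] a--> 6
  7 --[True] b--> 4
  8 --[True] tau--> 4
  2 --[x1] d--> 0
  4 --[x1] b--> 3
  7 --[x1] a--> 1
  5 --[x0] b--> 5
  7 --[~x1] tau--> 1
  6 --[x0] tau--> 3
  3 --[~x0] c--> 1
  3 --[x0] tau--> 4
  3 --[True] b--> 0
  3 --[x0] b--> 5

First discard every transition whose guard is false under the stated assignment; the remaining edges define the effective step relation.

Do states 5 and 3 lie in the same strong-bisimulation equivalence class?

Compute ~ classes (split until stable):
  P[0] = {{0,1,2,3,4,5,6,7,8}}
  P[1] = {{0},{1},{2},{3,5},{4,7},{6},{8}}
  P[2] = {{0},{1},{2},{3,5},{4},{6},{7},{8}}
8 equivalence class(es) (converged in 3)
class of 5: {3,5}; class of 3: {3,5}

Answer: BISIMILAR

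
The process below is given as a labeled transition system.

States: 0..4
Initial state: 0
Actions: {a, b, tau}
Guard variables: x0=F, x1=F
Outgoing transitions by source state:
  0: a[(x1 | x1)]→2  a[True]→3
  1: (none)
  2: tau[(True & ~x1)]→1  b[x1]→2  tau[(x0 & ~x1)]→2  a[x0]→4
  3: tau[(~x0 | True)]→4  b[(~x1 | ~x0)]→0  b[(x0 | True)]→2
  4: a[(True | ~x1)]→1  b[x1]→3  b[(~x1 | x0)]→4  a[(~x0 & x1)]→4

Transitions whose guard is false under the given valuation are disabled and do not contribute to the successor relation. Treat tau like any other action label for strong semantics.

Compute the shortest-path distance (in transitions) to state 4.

Answer: 2

Working:
BFS to 4:
  L0 = {0}
  L1 = {3}
  L2 = {2,4}
depth(4)=2, e.g. a·tau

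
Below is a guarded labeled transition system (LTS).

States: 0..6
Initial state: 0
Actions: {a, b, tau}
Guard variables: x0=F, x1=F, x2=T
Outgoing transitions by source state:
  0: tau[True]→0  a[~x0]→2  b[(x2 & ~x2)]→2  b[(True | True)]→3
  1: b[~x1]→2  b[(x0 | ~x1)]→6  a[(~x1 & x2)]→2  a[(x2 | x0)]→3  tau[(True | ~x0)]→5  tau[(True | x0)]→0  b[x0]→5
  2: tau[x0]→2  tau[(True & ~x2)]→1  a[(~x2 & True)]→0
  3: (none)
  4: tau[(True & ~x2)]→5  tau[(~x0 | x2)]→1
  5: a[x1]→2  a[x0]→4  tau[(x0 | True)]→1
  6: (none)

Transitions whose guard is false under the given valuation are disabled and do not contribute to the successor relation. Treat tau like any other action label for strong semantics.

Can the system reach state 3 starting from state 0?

Answer: REACHABLE

Analysis:
Guard filter leaves 11 enabled edge(s).
L0 = {0}
L1 = {2,3}  now seen {0,2,3}
Reachable = {0,2,3}
trace reaching 3: b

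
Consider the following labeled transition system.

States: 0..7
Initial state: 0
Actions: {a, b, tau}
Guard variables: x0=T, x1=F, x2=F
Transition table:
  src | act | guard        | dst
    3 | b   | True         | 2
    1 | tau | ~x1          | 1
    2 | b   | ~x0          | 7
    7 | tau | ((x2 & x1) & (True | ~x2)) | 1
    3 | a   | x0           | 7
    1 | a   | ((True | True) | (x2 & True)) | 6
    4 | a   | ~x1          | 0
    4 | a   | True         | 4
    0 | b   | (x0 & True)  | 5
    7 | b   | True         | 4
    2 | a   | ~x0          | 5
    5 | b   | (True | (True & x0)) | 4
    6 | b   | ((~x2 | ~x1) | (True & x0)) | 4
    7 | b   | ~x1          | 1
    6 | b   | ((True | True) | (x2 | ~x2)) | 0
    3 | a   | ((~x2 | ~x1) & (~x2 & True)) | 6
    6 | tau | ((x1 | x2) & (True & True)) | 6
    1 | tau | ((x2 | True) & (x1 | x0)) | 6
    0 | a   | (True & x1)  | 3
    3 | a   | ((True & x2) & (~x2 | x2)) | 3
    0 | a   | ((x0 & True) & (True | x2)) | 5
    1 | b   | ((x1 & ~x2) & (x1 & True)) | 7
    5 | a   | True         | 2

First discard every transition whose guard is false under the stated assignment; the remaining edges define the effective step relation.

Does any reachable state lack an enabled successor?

Answer: DEADLOCK at state 2

Working:
Reach set: {0,2,4,5}
  0: a→5  b→5  [2 exit(s)]
  2: ∅  [STUCK]
  4: a→0  a→4  [2 exit(s)]
  5: a→2  b→4  [2 exit(s)]
witness 2: b·a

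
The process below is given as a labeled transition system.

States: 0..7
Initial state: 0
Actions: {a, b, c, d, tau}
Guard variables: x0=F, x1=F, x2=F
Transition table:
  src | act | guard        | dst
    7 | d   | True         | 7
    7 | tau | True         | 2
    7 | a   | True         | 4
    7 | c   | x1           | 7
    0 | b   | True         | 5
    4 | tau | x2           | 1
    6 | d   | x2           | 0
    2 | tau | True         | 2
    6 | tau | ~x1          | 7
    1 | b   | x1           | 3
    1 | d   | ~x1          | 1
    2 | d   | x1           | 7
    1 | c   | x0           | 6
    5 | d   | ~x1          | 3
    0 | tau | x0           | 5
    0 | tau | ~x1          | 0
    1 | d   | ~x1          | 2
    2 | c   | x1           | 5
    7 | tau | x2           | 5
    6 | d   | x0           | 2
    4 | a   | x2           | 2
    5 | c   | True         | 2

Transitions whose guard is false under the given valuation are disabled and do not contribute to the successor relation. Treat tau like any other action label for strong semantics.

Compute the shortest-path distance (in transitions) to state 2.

Answer: 2

Analysis:
Breadth-first toward 2:
  depth 0: {0}
  depth 1: {5}
  depth 2: {2,3}
first hit 2 at d=2 via b·c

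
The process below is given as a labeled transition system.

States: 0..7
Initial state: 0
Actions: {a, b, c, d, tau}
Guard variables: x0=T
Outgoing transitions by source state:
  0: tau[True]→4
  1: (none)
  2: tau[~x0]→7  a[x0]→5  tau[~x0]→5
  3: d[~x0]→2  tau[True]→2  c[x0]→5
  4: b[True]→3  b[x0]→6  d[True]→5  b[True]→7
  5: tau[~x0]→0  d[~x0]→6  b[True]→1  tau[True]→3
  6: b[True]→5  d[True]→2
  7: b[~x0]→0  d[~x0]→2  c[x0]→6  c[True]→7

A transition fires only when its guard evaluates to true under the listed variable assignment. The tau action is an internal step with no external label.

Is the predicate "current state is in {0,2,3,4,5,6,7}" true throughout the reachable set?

Allowed set {0,2,3,4,5,6,7}
R = {0,1,2,3,4,5,6,7}
  0: ✓
  1: ✗ unsafe
  2: ✓
  3: ✓
  4: ✓
  5: ✓
  6: ✓
  7: ✓
counterexample path to 1: tau·d·b

Answer: INVARIANT VIOLATED at state 1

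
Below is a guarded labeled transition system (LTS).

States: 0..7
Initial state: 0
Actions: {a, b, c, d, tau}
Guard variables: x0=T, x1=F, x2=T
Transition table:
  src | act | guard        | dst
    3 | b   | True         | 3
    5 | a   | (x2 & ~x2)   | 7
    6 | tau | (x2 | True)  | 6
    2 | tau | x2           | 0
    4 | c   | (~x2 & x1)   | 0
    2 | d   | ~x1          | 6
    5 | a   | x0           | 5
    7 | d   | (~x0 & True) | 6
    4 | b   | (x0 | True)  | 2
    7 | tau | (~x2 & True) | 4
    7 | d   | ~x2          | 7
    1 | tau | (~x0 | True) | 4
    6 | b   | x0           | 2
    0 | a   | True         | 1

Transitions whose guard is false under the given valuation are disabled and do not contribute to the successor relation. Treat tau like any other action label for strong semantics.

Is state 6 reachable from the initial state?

Answer: REACHABLE

Trace:
After dropping false guards: 9 live edges.
Layer 0: {0}
Layer 1: {1}  cumulative {0,1}
Layer 2: {4}  cumulative {0,1,4}
Layer 3: {2}  cumulative {0,1,2,4}
Layer 4: {6}  cumulative {0,1,2,4,6}
R = {0,1,2,4,6}
witness 6: a·tau·b·d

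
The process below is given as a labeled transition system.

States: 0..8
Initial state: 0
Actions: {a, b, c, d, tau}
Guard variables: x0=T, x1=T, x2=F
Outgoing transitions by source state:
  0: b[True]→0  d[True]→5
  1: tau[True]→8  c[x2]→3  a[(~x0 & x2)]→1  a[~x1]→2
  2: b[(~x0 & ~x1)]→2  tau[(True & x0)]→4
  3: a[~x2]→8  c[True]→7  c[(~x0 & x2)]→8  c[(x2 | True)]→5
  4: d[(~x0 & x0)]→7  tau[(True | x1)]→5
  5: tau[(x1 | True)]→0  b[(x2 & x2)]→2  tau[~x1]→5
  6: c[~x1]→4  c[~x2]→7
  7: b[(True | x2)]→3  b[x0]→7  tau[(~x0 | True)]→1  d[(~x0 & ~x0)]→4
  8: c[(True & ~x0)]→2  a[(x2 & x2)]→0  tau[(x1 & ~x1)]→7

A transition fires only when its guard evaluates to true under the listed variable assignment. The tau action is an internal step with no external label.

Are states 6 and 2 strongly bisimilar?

Refine partition for ~:
  P[0] = {{0,1,2,3,4,5,6,7,8}}
  P[1] = {{0},{1,2,4,5},{3},{6},{7},{8}}
  P[2] = {{0},{1},{2,4},{3},{5},{6},{7},{8}}
  P[3] = {{0},{1},{2},{3},{4},{5},{6},{7},{8}}
stable after 4 split(s): 9 block(s)
6∈{6}, 2∈{2}

Answer: NOT BISIMILAR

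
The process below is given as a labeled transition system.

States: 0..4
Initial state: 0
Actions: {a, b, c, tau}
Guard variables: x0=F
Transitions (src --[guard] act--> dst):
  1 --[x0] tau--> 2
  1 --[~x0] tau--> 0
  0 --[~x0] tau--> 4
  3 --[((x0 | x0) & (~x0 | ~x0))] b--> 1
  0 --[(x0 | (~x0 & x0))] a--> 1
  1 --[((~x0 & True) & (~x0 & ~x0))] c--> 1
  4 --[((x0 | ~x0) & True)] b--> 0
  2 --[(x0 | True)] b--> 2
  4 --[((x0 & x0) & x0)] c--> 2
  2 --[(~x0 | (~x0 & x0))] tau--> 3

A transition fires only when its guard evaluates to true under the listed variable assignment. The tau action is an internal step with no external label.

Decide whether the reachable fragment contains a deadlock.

Answer: DEADLOCK-FREE

Working:
Reach set: {0,4}
  0: tau→4  [deg 1]
  4: b→0  [deg 1]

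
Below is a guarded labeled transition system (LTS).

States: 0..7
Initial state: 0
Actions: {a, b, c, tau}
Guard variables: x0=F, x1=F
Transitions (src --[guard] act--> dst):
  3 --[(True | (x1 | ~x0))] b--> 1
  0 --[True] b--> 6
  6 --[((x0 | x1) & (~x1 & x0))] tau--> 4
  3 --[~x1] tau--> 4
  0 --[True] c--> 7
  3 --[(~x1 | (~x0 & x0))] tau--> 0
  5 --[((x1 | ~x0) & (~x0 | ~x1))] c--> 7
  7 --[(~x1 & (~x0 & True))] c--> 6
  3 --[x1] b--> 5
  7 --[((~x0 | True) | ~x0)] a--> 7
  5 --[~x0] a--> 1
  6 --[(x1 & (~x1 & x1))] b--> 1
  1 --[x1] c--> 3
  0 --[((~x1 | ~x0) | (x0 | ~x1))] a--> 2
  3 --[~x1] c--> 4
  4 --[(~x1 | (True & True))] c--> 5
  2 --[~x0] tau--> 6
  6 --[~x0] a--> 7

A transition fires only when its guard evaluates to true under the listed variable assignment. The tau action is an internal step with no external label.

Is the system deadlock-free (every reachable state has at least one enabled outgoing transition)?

Reach set: {0,2,6,7}
  0: a→2  b→6  c→7  [3 out]
  2: tau→6  [1 out]
  6: a→7  [1 out]
  7: a→7  c→6  [2 out]

Answer: DEADLOCK-FREE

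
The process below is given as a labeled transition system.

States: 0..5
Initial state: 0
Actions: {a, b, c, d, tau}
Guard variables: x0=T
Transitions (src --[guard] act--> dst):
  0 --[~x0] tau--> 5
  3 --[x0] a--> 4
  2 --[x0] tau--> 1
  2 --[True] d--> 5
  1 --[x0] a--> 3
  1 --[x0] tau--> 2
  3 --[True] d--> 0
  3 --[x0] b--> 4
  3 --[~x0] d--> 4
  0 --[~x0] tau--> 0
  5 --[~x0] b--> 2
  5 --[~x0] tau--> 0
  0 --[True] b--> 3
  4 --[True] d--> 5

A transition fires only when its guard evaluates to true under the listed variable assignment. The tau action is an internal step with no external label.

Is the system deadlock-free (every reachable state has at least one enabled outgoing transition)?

Reachable = {0,3,4,5}
  0: b→3  [deg 1]
  3: a→4  b→4  d→0  [deg 3]
  4: d→5  [deg 1]
  5: ∅  [STUCK]
trace reaching 5: b·a·d

Answer: DEADLOCK at state 5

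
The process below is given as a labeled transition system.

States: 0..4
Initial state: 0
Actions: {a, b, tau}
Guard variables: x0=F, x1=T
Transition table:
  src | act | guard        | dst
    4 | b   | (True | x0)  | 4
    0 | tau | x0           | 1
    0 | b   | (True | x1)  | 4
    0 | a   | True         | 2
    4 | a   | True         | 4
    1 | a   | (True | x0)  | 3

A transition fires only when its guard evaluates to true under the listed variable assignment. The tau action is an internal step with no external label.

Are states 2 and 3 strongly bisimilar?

Refine partition for ~:
  P[0] = {{0,1,2,3,4}}
  P[1] = {{0,4},{1},{2,3}}
  P[2] = {{0},{1},{2,3},{4}}
4 equivalence class(es) (converged in 3)
[2]={2,3}  [3]={2,3}

Answer: BISIMILAR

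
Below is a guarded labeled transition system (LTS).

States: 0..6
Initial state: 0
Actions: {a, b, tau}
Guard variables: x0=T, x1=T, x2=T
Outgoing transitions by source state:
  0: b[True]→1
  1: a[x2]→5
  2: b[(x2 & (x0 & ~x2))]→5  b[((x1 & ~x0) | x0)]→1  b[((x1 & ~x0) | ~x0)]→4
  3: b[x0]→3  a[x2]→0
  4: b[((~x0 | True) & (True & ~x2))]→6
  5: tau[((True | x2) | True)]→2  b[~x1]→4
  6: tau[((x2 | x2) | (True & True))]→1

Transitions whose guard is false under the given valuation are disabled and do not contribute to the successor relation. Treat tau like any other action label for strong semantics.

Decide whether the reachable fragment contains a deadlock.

Reachable = {0,1,2,5}
  0: b→1  [1 out]
  1: a→5  [1 out]
  2: b→1  [1 out]
  5: tau→2  [1 out]

Answer: DEADLOCK-FREE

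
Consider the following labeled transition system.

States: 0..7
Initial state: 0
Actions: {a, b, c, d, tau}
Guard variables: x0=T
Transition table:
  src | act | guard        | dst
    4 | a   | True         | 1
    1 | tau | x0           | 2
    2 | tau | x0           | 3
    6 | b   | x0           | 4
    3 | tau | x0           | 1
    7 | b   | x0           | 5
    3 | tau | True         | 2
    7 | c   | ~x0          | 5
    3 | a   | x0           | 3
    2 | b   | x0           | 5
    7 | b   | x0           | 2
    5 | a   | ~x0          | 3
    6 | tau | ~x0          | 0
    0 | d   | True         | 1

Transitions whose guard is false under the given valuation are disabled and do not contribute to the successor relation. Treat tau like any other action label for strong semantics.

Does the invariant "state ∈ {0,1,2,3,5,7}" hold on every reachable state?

Inv-set: {0,1,2,3,5,7}
Reachable = {0,1,2,3,5}
  0: ✓
  1: ✓
  2: ✓
  3: ✓
  5: ✓

Answer: INVARIANT HOLDS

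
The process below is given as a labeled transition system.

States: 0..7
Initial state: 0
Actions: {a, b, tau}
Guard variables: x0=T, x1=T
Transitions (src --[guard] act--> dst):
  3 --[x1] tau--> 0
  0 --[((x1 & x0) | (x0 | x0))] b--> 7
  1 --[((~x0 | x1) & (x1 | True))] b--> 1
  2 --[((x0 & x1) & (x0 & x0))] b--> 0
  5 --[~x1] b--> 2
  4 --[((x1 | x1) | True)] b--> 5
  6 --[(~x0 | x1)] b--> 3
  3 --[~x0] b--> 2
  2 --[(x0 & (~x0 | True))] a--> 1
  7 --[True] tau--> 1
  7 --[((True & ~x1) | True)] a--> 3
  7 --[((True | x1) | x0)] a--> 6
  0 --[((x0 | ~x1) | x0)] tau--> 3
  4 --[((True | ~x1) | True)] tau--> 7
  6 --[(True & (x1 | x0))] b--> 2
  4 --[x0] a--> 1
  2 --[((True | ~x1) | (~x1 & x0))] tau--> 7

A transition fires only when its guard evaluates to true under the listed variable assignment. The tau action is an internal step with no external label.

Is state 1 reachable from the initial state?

Answer: REACHABLE

Working:
Guard filter leaves 15 enabled edge(s).
depth 0: {0}
depth 1: {3,7}  now seen {0,3,7}
depth 2: {1,6}  now seen {0,1,3,6,7}
depth 3: {2}  now seen {0,1,2,3,6,7}
Reachable = {0,1,2,3,6,7}
witness 1: b·tau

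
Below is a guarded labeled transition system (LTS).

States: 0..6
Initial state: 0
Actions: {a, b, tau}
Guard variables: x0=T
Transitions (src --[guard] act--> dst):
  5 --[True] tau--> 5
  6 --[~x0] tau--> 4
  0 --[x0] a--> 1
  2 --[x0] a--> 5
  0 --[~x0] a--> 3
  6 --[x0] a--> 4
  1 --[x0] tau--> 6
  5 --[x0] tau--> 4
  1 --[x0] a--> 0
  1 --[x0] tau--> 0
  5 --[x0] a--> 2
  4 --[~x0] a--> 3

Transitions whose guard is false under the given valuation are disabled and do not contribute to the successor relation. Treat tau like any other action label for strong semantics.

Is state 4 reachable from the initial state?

After dropping false guards: 9 live edges.
L0 = {0}
L1 = {1}  now seen {0,1}
L2 = {6}  now seen {0,1,6}
L3 = {4}  now seen {0,1,4,6}
R = {0,1,4,6}
Path to 4: a·tau·a

Answer: REACHABLE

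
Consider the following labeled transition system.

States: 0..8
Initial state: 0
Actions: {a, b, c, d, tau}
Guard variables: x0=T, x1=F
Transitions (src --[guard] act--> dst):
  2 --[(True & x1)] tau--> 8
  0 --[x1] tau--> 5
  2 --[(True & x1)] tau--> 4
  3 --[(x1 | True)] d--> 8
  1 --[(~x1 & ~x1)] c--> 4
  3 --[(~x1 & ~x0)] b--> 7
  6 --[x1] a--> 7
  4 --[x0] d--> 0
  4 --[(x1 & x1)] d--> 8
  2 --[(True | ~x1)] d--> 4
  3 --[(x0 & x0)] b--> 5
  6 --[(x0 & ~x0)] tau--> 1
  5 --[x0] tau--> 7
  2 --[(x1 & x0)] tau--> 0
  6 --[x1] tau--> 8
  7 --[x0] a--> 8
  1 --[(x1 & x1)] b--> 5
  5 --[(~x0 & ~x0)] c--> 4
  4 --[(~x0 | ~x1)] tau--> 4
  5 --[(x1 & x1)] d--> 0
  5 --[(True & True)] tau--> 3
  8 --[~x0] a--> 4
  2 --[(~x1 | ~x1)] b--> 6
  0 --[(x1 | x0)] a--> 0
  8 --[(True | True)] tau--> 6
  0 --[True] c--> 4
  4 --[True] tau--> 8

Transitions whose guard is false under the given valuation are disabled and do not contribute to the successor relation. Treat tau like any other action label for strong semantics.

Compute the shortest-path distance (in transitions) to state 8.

Layered search for 8:
  depth 0: {0}
  depth 1: {4}
  depth 2: {8}
first hit 8 at d=2 via c·tau

Answer: 2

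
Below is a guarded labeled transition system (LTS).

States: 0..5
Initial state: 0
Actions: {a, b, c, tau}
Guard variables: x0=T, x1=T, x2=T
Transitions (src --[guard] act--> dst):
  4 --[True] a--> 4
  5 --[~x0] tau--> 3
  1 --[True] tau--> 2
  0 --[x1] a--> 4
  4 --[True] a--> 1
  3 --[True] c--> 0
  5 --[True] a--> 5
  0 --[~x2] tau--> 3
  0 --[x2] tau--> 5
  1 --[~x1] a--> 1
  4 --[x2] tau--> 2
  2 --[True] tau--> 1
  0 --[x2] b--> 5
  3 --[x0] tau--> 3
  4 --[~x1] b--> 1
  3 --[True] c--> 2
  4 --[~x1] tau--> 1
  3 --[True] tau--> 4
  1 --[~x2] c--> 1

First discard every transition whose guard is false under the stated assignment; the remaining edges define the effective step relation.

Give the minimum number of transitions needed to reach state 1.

Breadth-first toward 1:
  L0 = {0}
  L1 = {4,5}
  L2 = {1,2}
first hit 1 at d=2 via a·a

Answer: 2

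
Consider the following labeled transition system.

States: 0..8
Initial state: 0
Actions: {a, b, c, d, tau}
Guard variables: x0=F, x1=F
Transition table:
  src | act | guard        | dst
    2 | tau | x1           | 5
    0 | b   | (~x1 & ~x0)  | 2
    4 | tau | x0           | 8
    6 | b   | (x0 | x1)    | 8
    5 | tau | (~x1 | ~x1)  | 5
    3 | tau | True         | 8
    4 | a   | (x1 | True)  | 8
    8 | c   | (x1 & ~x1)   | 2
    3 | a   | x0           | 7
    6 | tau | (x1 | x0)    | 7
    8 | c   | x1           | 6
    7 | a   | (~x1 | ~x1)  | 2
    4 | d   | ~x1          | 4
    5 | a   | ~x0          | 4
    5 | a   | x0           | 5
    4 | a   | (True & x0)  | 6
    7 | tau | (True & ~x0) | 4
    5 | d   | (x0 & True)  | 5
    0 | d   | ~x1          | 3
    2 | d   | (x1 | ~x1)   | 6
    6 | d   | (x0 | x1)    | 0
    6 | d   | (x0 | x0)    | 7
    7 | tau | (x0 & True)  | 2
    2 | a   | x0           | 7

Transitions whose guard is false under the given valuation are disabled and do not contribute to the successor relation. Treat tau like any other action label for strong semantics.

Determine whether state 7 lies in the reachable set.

Answer: UNREACHABLE

Working:
10 transition(s) survive guard evaluation.
Layer 0: {0}
Layer 1: {2,3}  total {0,2,3}
Layer 2: {6,8}  total {0,2,3,6,8}
Reachable = {0,2,3,6,8}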